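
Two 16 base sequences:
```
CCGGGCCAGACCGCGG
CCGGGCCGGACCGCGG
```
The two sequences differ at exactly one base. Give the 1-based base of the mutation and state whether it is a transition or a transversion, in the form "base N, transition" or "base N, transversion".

base 8, transition

Base 8 changes A→G. A is a purine and G is a purine, so this is a transition.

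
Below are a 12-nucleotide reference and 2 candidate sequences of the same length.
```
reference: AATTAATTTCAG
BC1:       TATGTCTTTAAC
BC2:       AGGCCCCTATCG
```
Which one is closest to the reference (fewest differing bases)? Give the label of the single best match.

BC1

Hamming distances to reference — BC1: 6; BC2: 9.
Smallest is BC1 with 6 mismatches.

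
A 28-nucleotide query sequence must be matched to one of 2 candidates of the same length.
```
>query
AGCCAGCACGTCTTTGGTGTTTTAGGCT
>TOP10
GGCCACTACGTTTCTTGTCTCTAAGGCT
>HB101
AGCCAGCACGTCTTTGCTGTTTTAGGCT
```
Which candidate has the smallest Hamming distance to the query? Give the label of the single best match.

HB101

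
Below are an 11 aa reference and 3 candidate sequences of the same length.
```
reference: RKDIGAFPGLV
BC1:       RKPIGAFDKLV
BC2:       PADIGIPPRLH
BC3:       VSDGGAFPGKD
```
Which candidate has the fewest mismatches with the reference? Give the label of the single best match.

BC1 differs at 3 positions; BC2 differs at 6 positions; BC3 differs at 5 positions. The closest is BC1.

BC1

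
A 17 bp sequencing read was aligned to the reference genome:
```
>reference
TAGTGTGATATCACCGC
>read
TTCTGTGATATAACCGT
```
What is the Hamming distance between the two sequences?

4

Mismatches (1-based): position 2: A→T; position 3: G→C; position 12: C→A; position 17: C→T.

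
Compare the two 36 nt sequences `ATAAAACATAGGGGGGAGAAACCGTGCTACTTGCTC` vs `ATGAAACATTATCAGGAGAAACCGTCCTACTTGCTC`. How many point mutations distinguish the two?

The sequences differ at sites 3, 10, 11, 12, 13, 14, 26 (1-based) — 7 in total.

7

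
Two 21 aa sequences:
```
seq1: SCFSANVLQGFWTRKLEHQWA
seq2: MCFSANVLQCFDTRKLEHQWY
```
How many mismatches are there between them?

4

The sequences differ at positions 1, 10, 12, 21 (1-based) — 4 in total.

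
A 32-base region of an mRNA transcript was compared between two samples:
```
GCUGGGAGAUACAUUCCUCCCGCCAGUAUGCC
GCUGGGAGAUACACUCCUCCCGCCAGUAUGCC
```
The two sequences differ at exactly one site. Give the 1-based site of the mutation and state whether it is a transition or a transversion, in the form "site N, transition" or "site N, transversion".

Site 14 changes U→C. U is a pyrimidine and C is a pyrimidine, so this is a transition.

site 14, transition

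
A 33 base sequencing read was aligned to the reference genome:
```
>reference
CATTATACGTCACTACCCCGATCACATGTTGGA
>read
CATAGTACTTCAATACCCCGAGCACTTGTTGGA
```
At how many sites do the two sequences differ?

The sequences differ at sites 4, 5, 9, 13, 22, 26 (1-based) — 6 in total.

6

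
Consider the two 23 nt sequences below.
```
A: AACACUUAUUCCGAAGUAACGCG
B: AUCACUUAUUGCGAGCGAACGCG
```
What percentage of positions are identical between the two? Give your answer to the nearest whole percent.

Mismatches at positions 2, 11, 15, 16, 17 (1-based): 5 of 23.
Identical positions: 18/23 = 78.26% → 78%.

78%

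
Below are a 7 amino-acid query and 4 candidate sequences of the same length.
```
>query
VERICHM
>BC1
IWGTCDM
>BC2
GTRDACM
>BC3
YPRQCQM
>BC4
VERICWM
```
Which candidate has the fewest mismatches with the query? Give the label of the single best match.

BC4

Hamming distances to query — BC1: 5; BC2: 5; BC3: 4; BC4: 1.
Smallest is BC4 with 1 mismatch.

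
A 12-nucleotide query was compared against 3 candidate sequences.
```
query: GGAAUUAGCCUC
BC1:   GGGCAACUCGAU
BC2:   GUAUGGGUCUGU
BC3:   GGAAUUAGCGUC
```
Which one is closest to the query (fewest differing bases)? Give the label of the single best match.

BC3

BC1 differs at 9 bases; BC2 differs at 9 bases; BC3 differs at 1 base. The closest is BC3.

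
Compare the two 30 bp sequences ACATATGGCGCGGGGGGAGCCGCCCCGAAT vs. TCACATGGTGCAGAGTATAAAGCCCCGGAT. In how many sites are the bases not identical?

The sequences differ at sites 1, 4, 9, 12, 14, 16, 17, 18, 19, 20, 21, 28 (1-based) — 12 in total.

12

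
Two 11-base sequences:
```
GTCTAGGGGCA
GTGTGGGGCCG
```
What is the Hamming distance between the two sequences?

4

Mismatches (1-based): position 3: C→G; position 5: A→G; position 9: G→C; position 11: A→G.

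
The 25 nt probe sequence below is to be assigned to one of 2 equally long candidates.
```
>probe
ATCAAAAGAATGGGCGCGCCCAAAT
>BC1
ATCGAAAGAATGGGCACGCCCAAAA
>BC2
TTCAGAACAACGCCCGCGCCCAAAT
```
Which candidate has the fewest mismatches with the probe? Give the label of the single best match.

Hamming distances to probe — BC1: 3; BC2: 6.
Smallest is BC1 with 3 mismatches.

BC1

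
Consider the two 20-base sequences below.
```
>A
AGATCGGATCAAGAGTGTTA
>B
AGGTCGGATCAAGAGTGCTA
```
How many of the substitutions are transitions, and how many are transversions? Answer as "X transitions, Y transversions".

Mismatches (1-based):
site 3: A→G (purine→purine, transition)
site 18: T→C (pyrimidine→pyrimidine, transition)

2 transitions, 0 transversions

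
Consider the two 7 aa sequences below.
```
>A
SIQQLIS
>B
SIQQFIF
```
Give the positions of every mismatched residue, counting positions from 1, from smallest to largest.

Scanning 1-based: 5: L/F; 7: S/F.

5, 7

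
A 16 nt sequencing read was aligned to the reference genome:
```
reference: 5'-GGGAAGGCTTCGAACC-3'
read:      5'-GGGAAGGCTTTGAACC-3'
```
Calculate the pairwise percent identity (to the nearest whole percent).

Mismatch at position 11 (1-based): 1 of 16.
Identical positions: 15/16 = 93.75% → 94%.

94%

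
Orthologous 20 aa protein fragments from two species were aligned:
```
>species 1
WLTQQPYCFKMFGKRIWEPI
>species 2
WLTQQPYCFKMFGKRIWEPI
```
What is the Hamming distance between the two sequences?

0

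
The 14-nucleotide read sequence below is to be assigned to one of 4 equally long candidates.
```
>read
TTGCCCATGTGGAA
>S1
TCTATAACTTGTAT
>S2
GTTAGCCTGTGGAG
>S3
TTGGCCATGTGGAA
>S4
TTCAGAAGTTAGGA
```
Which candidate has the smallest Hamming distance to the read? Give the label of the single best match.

S3

Hamming distances to read — S1: 9; S2: 6; S3: 1; S4: 8.
Smallest is S3 with 1 mismatch.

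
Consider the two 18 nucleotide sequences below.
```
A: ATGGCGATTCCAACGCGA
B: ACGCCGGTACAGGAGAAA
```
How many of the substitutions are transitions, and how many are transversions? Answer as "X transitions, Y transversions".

Transitions (purine↔purine or pyrimidine↔pyrimidine): 2 T→C, 7 A→G, 12 A→G, 13 A→G, 17 G→A.
Transversions (purine↔pyrimidine): 4 G→C, 9 T→A, 11 C→A, 14 C→A, 16 C→A.

5 transitions, 5 transversions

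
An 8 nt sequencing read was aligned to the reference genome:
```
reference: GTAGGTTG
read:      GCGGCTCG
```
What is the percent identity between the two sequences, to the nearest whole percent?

50%

4 positions differ (2, 3, 5, 7), so 4 of 8 match: 4/8 = 50%.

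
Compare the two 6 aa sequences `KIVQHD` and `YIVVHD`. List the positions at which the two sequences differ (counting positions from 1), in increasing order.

1, 4

Scanning 1-based: 1: K/Y; 4: Q/V.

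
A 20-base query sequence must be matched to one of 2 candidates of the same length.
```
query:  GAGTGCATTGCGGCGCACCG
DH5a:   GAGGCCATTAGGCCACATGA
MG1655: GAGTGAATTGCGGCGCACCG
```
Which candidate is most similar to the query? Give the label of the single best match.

MG1655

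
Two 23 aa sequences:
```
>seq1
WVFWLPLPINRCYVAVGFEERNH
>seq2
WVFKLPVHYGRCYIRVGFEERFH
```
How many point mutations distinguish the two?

8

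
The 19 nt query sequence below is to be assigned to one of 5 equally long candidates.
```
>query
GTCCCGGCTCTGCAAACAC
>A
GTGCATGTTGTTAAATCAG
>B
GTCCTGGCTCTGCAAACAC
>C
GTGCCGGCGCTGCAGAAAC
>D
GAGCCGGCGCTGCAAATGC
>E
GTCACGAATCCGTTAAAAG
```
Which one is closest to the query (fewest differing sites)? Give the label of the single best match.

Hamming distances to query — A: 9; B: 1; C: 4; D: 5; E: 8.
Smallest is B with 1 mismatch.

B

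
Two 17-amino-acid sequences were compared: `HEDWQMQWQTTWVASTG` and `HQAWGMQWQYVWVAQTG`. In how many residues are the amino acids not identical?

The sequences differ at residues 2, 3, 5, 10, 11, 15 (1-based) — 6 in total.

6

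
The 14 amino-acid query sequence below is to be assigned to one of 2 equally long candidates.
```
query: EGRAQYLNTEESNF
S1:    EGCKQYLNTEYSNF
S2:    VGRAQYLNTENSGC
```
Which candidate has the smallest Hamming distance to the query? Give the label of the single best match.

S1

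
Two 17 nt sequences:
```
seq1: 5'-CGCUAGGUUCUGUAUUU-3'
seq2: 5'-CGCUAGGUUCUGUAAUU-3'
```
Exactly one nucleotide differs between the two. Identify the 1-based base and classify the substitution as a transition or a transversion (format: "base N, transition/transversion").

Base 15 changes U→A. U is a pyrimidine and A is a purine, so this is a transversion.

base 15, transversion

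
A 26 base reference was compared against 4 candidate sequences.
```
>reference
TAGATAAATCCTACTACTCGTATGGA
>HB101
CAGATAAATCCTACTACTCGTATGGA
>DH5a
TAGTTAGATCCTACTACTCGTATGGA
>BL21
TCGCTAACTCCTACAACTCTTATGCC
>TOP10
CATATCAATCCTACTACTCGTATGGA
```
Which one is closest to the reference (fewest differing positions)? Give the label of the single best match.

HB101 differs at 1 position; DH5a differs at 2 positions; BL21 differs at 7 positions; TOP10 differs at 3 positions. The closest is HB101.

HB101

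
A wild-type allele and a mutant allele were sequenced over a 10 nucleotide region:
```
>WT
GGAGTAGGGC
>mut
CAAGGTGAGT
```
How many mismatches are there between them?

The sequences differ at sites 1, 2, 5, 6, 8, 10 (1-based) — 6 in total.

6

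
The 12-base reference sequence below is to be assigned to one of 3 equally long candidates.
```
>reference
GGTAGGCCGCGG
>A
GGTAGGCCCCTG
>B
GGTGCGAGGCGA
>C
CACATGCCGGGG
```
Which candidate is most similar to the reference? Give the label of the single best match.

A

A differs at 2 positions; B differs at 5 positions; C differs at 5 positions. The closest is A.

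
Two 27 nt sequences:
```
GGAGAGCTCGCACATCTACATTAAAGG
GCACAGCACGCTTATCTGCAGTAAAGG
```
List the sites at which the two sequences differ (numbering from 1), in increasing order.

2, 4, 8, 12, 13, 18, 21

Scanning 1-based: 2: G/C; 4: G/C; 8: T/A; 12: A/T; 13: C/T; 18: A/G; 21: T/G.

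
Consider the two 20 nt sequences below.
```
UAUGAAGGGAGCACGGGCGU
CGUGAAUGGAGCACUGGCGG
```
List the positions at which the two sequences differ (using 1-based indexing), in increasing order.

1, 2, 7, 15, 20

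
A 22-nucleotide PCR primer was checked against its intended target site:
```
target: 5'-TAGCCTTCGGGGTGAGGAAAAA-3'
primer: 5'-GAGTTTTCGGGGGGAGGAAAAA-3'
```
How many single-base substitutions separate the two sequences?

4

Comparing position by position, 4 positions differ: 1 (T/G), 4 (C/T), 5 (C/T), 13 (T/G).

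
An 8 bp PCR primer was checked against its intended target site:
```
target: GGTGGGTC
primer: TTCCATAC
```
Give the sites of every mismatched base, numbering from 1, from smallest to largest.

1, 2, 3, 4, 5, 6, 7

Scanning 1-based: 1: G/T; 2: G/T; 3: T/C; 4: G/C; 5: G/A; 6: G/T; 7: T/A.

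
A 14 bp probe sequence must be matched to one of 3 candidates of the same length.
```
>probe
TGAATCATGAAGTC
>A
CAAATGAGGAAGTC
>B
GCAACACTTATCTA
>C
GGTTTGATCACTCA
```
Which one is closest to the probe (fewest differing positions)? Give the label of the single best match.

A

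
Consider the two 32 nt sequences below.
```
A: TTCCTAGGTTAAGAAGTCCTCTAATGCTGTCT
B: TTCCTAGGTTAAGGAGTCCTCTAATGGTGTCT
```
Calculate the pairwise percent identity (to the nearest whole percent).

94%

2 positions differ (14, 27), so 30 of 32 match: 30/32 = 93.75%.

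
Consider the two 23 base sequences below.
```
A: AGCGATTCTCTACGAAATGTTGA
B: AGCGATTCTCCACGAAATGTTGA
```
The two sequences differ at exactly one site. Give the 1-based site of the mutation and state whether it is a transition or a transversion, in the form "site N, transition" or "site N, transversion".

site 11, transition

Site 11 changes T→C. T is a pyrimidine and C is a pyrimidine, so this is a transition.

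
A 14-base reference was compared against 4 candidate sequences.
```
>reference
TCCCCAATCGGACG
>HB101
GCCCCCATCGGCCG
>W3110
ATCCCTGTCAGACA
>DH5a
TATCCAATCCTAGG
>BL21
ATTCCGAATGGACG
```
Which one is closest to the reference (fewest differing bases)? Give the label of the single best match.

HB101 differs at 3 bases; W3110 differs at 6 bases; DH5a differs at 5 bases; BL21 differs at 6 bases. The closest is HB101.

HB101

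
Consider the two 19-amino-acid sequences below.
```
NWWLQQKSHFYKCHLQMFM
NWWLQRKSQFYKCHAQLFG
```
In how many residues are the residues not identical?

5

Comparing position by position, 5 residues differ: 6 (Q/R), 9 (H/Q), 15 (L/A), 17 (M/L), 19 (M/G).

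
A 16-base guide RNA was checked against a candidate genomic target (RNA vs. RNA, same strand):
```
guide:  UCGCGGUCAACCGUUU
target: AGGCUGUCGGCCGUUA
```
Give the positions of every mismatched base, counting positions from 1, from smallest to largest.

Differences at position 1 (U→A), position 2 (C→G), position 5 (G→U), position 9 (A→G), position 10 (A→G), position 16 (U→A).

1, 2, 5, 9, 10, 16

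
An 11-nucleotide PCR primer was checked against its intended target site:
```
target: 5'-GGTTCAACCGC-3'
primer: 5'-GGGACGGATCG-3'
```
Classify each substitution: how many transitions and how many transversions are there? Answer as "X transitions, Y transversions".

Mismatches (1-based):
site 3: T→G (pyrimidine→purine, transversion)
site 4: T→A (pyrimidine→purine, transversion)
site 6: A→G (purine→purine, transition)
site 7: A→G (purine→purine, transition)
site 8: C→A (pyrimidine→purine, transversion)
site 9: C→T (pyrimidine→pyrimidine, transition)
site 10: G→C (purine→pyrimidine, transversion)
site 11: C→G (pyrimidine→purine, transversion)

3 transitions, 5 transversions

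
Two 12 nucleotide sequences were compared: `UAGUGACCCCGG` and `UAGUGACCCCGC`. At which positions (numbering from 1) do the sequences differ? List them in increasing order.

12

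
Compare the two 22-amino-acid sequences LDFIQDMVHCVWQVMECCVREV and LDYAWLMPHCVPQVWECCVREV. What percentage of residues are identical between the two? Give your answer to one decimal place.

68.2%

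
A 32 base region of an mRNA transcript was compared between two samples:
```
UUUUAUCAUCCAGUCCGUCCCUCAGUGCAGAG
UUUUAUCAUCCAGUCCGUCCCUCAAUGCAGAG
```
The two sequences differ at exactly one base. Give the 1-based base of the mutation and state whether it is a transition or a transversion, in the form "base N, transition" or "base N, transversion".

base 25, transition

Base 25 changes G→A. G is a purine and A is a purine, so this is a transition.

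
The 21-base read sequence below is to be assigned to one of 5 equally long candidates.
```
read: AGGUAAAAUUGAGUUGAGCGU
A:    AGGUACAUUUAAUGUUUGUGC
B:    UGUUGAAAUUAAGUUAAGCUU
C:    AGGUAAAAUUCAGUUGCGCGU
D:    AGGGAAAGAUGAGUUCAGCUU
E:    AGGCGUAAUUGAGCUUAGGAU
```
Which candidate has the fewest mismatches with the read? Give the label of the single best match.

C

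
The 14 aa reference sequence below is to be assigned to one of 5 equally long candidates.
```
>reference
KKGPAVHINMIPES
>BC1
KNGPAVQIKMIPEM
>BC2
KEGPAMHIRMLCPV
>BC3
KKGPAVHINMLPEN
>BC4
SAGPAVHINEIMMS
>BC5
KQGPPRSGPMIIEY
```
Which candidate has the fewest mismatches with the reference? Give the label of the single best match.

BC3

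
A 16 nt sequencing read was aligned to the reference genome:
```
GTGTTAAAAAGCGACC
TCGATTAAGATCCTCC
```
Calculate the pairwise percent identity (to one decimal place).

50.0%

Mismatches at positions 1, 2, 4, 6, 9, 11, 13, 14 (1-based): 8 of 16.
Identical positions: 8/16 = 50% → 50.0%.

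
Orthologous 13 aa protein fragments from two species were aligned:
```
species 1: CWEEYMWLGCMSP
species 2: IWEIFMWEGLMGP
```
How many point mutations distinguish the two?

6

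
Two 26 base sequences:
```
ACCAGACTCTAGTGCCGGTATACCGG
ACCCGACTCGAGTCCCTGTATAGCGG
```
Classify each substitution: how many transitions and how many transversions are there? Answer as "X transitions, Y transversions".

Mismatches (1-based):
site 4: A→C (purine→pyrimidine, transversion)
site 10: T→G (pyrimidine→purine, transversion)
site 14: G→C (purine→pyrimidine, transversion)
site 17: G→T (purine→pyrimidine, transversion)
site 23: C→G (pyrimidine→purine, transversion)

0 transitions, 5 transversions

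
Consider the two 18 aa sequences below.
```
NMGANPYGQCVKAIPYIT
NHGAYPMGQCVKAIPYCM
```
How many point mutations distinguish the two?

Comparing position by position, 5 positions differ: 2 (M/H), 5 (N/Y), 7 (Y/M), 17 (I/C), 18 (T/M).

5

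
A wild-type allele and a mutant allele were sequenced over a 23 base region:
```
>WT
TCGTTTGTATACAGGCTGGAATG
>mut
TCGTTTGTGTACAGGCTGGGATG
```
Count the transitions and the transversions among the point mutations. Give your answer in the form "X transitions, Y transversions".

Transitions (purine↔purine or pyrimidine↔pyrimidine): 9 A→G, 20 A→G.
Transversions (purine↔pyrimidine): none.

2 transitions, 0 transversions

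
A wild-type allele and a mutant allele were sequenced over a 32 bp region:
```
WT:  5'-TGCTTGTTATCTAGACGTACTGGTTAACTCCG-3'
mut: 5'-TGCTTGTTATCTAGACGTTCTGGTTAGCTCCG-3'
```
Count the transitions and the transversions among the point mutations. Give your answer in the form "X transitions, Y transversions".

1 transition, 1 transversion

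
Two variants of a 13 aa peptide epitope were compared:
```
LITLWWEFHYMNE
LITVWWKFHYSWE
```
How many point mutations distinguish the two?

Mismatches (1-based): position 4: L→V; position 7: E→K; position 11: M→S; position 12: N→W.

4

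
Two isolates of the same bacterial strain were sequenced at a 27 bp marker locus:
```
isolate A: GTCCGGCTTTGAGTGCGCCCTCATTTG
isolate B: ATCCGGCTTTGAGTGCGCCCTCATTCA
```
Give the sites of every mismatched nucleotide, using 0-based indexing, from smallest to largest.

0, 25, 26

Scanning 0-based: 0: G/A; 25: T/C; 26: G/A.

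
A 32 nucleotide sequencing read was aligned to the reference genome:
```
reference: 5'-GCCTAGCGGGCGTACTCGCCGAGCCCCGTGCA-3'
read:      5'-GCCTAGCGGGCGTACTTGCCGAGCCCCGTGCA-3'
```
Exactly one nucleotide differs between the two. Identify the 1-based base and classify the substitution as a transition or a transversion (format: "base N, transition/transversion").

base 17, transition

The sequences differ only at base 17: C→T (pyrimidine→pyrimidine), a transition.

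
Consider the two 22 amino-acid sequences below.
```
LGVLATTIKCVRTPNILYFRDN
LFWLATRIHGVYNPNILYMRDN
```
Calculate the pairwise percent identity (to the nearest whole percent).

64%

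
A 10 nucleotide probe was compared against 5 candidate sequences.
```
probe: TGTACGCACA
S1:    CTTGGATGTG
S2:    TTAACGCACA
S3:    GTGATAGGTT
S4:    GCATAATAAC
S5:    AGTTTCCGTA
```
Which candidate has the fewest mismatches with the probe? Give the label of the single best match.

S1 differs at 9 bases; S2 differs at 2 bases; S3 differs at 9 bases; S4 differs at 9 bases; S5 differs at 6 bases. The closest is S2.

S2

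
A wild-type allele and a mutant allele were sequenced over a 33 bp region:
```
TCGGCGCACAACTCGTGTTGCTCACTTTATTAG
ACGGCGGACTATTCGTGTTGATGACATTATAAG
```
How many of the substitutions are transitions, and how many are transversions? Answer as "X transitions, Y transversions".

Transitions (purine↔purine or pyrimidine↔pyrimidine): 12 C→T.
Transversions (purine↔pyrimidine): 1 T→A, 7 C→G, 10 A→T, 21 C→A, 23 C→G, 26 T→A, 31 T→A.

1 transition, 7 transversions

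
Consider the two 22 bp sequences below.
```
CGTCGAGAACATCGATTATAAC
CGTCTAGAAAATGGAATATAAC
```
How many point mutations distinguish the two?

Mismatches (1-based): base 5: G→T; base 10: C→A; base 13: C→G; base 16: T→A.

4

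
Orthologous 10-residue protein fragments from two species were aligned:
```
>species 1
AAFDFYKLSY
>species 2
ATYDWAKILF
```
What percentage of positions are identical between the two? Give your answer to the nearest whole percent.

7 positions differ (2, 3, 5, 6, 8, 9, 10), so 3 of 10 match: 3/10 = 30%.

30%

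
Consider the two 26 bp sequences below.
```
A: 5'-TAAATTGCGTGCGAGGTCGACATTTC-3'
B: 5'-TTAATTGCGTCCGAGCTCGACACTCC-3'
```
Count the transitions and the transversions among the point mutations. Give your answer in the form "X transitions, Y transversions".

2 transitions, 3 transversions

Transitions (purine↔purine or pyrimidine↔pyrimidine): 23 T→C, 25 T→C.
Transversions (purine↔pyrimidine): 2 A→T, 11 G→C, 16 G→C.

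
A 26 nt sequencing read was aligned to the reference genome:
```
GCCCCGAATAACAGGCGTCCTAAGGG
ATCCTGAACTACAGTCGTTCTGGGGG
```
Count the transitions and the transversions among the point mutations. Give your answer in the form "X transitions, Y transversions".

Mismatches (1-based):
position 1: G→A (purine→purine, transition)
position 2: C→T (pyrimidine→pyrimidine, transition)
position 5: C→T (pyrimidine→pyrimidine, transition)
position 9: T→C (pyrimidine→pyrimidine, transition)
position 10: A→T (purine→pyrimidine, transversion)
position 15: G→T (purine→pyrimidine, transversion)
position 19: C→T (pyrimidine→pyrimidine, transition)
position 22: A→G (purine→purine, transition)
position 23: A→G (purine→purine, transition)

7 transitions, 2 transversions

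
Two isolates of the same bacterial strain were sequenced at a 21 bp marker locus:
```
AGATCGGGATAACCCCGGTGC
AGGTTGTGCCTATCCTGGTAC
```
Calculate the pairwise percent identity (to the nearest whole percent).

9 positions differ (3, 5, 7, 9, 10, 11, 13, 16, 20), so 12 of 21 match: 12/21 = 57.14%.

57%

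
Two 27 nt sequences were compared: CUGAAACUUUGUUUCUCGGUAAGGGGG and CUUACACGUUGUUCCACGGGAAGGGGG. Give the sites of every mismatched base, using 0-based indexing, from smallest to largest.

2, 4, 7, 13, 15, 19

Scanning 0-based: 2: G/U; 4: A/C; 7: U/G; 13: U/C; 15: U/A; 19: U/G.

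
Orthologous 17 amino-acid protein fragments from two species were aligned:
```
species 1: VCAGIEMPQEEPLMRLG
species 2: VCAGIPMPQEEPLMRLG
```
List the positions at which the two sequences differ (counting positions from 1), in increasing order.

Differences at position 6 (E→P).

6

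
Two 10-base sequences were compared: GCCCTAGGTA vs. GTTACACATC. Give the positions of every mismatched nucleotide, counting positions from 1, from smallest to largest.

2, 3, 4, 5, 7, 8, 10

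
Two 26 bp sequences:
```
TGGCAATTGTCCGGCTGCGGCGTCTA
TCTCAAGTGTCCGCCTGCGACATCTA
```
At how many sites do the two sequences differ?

6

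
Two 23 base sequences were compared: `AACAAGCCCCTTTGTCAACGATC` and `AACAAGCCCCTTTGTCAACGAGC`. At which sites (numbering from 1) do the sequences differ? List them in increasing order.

Differences at site 22 (T→G).

22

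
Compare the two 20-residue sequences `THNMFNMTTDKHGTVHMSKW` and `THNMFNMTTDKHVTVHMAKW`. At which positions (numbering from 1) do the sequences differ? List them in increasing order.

13, 18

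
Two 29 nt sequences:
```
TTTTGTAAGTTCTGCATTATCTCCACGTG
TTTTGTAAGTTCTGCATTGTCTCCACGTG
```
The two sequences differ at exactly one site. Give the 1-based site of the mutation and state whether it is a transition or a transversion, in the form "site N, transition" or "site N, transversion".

Site 19 changes A→G. A is a purine and G is a purine, so this is a transition.

site 19, transition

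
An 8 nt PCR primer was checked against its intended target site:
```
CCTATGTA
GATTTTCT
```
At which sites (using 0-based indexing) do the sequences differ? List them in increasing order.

0, 1, 3, 5, 6, 7

Differences at site 0 (C→G), site 1 (C→A), site 3 (A→T), site 5 (G→T), site 6 (T→C), site 7 (A→T).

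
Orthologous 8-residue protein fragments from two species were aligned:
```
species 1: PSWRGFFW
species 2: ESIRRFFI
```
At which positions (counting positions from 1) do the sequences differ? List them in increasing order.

1, 3, 5, 8

Scanning 1-based: 1: P/E; 3: W/I; 5: G/R; 8: W/I.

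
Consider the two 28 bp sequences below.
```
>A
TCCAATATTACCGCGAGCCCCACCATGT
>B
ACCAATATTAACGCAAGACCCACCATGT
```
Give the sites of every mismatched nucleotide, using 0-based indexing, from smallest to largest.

0, 10, 14, 17

Differences at site 0 (T→A), site 10 (C→A), site 14 (G→A), site 17 (C→A).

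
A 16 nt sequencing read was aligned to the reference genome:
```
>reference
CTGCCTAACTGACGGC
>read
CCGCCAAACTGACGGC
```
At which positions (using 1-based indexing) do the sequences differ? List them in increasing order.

Differences at position 2 (T→C), position 6 (T→A).

2, 6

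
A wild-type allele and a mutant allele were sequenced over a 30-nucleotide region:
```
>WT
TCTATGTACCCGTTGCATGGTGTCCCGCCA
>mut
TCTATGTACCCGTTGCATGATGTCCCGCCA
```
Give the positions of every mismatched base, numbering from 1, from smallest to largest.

20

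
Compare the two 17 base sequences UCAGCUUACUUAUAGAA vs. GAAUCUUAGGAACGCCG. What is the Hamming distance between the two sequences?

11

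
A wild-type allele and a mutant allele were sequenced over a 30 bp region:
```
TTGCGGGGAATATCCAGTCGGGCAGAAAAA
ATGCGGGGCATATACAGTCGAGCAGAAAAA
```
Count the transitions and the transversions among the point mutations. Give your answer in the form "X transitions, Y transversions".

1 transition, 3 transversions

Transitions (purine↔purine or pyrimidine↔pyrimidine): 21 G→A.
Transversions (purine↔pyrimidine): 1 T→A, 9 A→C, 14 C→A.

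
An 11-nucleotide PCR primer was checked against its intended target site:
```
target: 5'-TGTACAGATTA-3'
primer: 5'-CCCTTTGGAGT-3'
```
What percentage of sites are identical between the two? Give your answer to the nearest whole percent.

9%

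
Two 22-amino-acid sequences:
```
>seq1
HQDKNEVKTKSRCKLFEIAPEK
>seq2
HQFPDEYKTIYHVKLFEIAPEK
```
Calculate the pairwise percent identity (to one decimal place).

63.6%

Mismatches at positions 3, 4, 5, 7, 10, 11, 12, 13 (1-based): 8 of 22.
Identical positions: 14/22 = 63.64% → 63.6%.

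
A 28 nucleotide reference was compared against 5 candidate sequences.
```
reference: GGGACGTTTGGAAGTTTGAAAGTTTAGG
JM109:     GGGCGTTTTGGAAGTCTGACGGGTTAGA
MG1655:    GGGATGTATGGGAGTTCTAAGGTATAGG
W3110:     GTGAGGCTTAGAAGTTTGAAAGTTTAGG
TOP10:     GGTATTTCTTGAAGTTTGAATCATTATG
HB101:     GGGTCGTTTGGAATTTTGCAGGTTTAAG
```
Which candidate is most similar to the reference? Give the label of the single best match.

W3110

JM109 differs at 8 sites; MG1655 differs at 7 sites; W3110 differs at 4 sites; TOP10 differs at 9 sites; HB101 differs at 5 sites. The closest is W3110.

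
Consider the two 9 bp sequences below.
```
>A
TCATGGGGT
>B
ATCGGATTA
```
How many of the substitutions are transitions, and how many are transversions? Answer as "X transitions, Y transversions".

2 transitions, 6 transversions

Transitions (purine↔purine or pyrimidine↔pyrimidine): 2 C→T, 6 G→A.
Transversions (purine↔pyrimidine): 1 T→A, 3 A→C, 4 T→G, 7 G→T, 8 G→T, 9 T→A.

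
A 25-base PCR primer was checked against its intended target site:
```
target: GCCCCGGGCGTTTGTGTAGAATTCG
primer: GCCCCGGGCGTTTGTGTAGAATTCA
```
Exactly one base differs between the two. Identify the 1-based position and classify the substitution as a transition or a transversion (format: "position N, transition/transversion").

Position 25 changes G→A. G is a purine and A is a purine, so this is a transition.

position 25, transition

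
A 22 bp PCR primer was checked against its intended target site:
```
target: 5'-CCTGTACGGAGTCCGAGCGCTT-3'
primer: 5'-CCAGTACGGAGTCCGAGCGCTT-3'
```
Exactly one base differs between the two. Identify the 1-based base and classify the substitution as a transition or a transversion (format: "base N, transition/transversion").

The sequences differ only at base 3: T→A (pyrimidine→purine), a transversion.

base 3, transversion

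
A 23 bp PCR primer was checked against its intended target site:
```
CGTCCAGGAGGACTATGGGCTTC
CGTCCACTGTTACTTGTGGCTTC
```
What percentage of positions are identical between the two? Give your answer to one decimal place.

65.2%

8 positions differ (7, 8, 9, 10, 11, 15, 16, 17), so 15 of 23 match: 15/23 = 65.22%.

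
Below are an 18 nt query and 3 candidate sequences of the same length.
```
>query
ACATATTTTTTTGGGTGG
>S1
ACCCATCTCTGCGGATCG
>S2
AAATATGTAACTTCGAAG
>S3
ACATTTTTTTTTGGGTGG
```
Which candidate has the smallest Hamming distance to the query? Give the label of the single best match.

S1 differs at 8 positions; S2 differs at 9 positions; S3 differs at 1 position. The closest is S3.

S3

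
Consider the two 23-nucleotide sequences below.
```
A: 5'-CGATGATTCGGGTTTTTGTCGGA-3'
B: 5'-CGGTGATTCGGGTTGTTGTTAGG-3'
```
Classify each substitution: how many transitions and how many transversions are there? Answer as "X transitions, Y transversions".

4 transitions, 1 transversion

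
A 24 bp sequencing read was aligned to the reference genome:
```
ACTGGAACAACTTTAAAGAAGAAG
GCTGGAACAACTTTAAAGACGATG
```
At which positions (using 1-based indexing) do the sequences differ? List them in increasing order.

1, 20, 23

Differences at position 1 (A→G), position 20 (A→C), position 23 (A→T).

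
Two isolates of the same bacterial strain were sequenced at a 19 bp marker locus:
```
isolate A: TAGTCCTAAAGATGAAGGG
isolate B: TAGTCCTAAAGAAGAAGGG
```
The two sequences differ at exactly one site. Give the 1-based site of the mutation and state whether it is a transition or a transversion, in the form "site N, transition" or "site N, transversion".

site 13, transversion

The sequences differ only at site 13: T→A (pyrimidine→purine), a transversion.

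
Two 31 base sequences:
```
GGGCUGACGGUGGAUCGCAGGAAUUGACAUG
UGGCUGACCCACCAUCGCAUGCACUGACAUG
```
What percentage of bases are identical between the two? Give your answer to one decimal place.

9 positions differ (1, 9, 10, 11, 12, 13, 20, 22, 24), so 22 of 31 match: 22/31 = 70.97%.

71.0%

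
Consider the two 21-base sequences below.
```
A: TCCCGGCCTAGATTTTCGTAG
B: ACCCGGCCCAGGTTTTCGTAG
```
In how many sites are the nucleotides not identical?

Mismatches (1-based): site 1: T→A; site 9: T→C; site 12: A→G.

3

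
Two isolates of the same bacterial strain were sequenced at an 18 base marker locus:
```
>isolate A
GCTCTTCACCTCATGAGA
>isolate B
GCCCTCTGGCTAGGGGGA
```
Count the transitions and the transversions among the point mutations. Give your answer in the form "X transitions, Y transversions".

6 transitions, 3 transversions

Mismatches (1-based):
site 3: T→C (pyrimidine→pyrimidine, transition)
site 6: T→C (pyrimidine→pyrimidine, transition)
site 7: C→T (pyrimidine→pyrimidine, transition)
site 8: A→G (purine→purine, transition)
site 9: C→G (pyrimidine→purine, transversion)
site 12: C→A (pyrimidine→purine, transversion)
site 13: A→G (purine→purine, transition)
site 14: T→G (pyrimidine→purine, transversion)
site 16: A→G (purine→purine, transition)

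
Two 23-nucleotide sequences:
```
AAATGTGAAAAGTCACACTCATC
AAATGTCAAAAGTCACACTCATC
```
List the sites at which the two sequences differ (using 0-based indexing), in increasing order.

6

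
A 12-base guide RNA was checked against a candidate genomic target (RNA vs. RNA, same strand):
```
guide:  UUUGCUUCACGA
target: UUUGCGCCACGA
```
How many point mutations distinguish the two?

Mismatches (1-based): site 6: U→G; site 7: U→C.

2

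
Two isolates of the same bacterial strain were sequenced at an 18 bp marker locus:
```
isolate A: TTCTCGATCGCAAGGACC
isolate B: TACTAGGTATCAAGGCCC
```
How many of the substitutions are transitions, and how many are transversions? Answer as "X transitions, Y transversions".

1 transition, 5 transversions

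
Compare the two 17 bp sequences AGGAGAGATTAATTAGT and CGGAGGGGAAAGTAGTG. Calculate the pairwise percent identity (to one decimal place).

41.2%

Mismatches at positions 1, 6, 8, 9, 10, 12, 14, 15, 16, 17 (1-based): 10 of 17.
Identical positions: 7/17 = 41.18% → 41.2%.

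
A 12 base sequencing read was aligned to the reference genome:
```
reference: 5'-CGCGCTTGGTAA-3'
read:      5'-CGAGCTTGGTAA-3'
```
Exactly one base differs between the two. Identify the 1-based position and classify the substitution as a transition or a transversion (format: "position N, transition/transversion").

position 3, transversion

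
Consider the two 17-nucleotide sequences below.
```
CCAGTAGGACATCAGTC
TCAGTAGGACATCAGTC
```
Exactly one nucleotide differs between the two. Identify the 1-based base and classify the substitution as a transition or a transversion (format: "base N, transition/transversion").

The sequences differ only at base 1: C→T (pyrimidine→pyrimidine), a transition.

base 1, transition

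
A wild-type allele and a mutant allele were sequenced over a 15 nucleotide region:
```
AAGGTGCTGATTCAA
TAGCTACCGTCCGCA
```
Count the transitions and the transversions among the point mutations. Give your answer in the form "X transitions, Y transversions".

Mismatches (1-based):
base 1: A→T (purine→pyrimidine, transversion)
base 4: G→C (purine→pyrimidine, transversion)
base 6: G→A (purine→purine, transition)
base 8: T→C (pyrimidine→pyrimidine, transition)
base 10: A→T (purine→pyrimidine, transversion)
base 11: T→C (pyrimidine→pyrimidine, transition)
base 12: T→C (pyrimidine→pyrimidine, transition)
base 13: C→G (pyrimidine→purine, transversion)
base 14: A→C (purine→pyrimidine, transversion)

4 transitions, 5 transversions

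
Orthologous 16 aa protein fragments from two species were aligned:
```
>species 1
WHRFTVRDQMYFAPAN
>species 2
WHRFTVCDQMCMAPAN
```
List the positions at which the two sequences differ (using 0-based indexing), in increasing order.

6, 10, 11

Differences at position 6 (R→C), position 10 (Y→C), position 11 (F→M).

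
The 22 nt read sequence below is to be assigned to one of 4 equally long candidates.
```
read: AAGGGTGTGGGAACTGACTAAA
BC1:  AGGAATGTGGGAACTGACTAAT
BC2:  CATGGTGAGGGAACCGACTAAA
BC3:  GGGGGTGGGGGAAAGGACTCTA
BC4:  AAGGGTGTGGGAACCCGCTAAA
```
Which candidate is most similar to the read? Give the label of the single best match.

BC4

Hamming distances to read — BC1: 4; BC2: 4; BC3: 7; BC4: 3.
Smallest is BC4 with 3 mismatches.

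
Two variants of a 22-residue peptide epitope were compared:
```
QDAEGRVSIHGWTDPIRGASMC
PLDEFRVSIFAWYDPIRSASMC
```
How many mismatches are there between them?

8

Comparing position by position, 8 residues differ: 1 (Q/P), 2 (D/L), 3 (A/D), 5 (G/F), 10 (H/F), 11 (G/A), 13 (T/Y), 18 (G/S).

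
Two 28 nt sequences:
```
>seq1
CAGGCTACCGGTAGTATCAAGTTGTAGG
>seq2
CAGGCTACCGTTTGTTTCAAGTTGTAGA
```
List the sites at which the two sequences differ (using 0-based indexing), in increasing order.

Differences at site 10 (G→T), site 12 (A→T), site 15 (A→T), site 27 (G→A).

10, 12, 15, 27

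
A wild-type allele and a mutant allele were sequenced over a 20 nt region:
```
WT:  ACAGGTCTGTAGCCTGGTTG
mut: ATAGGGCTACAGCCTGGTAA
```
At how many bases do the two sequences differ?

6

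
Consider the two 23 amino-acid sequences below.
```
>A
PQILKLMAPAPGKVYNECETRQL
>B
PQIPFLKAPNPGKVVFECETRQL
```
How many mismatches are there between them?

6

The sequences differ at residues 4, 5, 7, 10, 15, 16 (1-based) — 6 in total.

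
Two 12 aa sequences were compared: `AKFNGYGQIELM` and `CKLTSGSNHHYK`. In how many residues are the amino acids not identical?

The sequences differ at residues 1, 3, 4, 5, 6, 7, 8, 9, 10, 11, 12 (1-based) — 11 in total.

11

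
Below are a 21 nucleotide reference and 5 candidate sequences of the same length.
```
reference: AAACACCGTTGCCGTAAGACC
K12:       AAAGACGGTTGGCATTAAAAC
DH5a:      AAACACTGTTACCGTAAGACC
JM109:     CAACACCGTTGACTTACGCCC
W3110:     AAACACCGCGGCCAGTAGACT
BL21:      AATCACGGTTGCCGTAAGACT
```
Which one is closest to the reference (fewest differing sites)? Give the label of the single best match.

K12 differs at 7 sites; DH5a differs at 2 sites; JM109 differs at 5 sites; W3110 differs at 6 sites; BL21 differs at 3 sites. The closest is DH5a.

DH5a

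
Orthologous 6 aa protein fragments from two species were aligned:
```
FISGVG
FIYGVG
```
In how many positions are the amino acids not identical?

Mismatches (1-based): position 3: S→Y.

1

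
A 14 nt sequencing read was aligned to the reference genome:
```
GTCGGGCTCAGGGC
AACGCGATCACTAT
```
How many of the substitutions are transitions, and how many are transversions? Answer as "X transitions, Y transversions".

Transitions (purine↔purine or pyrimidine↔pyrimidine): 1 G→A, 13 G→A, 14 C→T.
Transversions (purine↔pyrimidine): 2 T→A, 5 G→C, 7 C→A, 11 G→C, 12 G→T.

3 transitions, 5 transversions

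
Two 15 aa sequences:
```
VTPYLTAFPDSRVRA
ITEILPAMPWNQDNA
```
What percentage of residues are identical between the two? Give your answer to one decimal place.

10 positions differ (1, 3, 4, 6, 8, 10, 11, 12, 13, 14), so 5 of 15 match: 5/15 = 33.33%.

33.3%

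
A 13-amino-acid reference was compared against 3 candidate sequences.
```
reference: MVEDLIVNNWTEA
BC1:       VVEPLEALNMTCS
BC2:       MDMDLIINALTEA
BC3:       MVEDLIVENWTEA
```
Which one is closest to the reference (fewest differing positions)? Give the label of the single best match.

BC3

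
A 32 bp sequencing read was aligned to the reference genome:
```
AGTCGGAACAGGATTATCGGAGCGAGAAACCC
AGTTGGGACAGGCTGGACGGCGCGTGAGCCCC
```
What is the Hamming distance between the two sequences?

10

The sequences differ at bases 4, 7, 13, 15, 16, 17, 21, 25, 28, 29 (1-based) — 10 in total.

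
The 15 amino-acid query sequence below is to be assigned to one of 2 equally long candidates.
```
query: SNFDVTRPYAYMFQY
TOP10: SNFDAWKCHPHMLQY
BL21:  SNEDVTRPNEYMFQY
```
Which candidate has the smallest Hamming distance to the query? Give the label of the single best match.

Hamming distances to query — TOP10: 8; BL21: 3.
Smallest is BL21 with 3 mismatches.

BL21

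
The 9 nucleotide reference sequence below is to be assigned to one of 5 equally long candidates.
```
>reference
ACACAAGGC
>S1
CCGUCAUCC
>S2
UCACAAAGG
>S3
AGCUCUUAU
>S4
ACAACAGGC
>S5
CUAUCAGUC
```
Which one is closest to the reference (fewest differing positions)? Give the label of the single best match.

S4

Hamming distances to reference — S1: 6; S2: 3; S3: 8; S4: 2; S5: 5.
Smallest is S4 with 2 mismatches.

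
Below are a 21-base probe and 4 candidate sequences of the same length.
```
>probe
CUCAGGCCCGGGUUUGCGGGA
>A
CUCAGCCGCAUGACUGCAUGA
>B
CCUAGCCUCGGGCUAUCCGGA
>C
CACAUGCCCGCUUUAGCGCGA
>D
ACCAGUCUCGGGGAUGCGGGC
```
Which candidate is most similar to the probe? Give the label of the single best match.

C

Hamming distances to probe — A: 8; B: 8; C: 6; D: 7.
Smallest is C with 6 mismatches.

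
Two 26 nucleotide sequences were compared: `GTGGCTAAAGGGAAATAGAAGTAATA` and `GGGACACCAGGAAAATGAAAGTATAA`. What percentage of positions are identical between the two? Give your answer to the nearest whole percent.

62%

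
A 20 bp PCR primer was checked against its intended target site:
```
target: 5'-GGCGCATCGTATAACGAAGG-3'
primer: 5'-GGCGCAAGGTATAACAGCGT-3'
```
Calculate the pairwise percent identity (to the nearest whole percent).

70%

6 positions differ (7, 8, 16, 17, 18, 20), so 14 of 20 match: 14/20 = 70%.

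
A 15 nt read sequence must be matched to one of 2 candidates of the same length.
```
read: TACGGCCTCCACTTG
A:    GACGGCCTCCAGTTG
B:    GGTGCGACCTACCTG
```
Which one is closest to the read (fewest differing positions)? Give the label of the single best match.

A

A differs at 2 positions; B differs at 9 positions. The closest is A.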